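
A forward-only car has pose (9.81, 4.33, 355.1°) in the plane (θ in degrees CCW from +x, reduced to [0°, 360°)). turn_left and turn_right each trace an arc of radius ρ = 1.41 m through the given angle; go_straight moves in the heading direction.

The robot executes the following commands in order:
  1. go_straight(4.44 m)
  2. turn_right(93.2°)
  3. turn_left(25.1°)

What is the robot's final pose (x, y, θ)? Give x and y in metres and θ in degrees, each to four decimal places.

set_pose: (x, y, θ) = (9.8100, 4.3300, 355.1000°), ρ = 1.41
go_straight(4.44): x += 4.44·cos θ, y += 4.44·sin θ → (14.2338, 3.9507, 355.1000°)
turn_right(93.2°): centre at ρ to the right, rotate −93.2° → (15.5093, 2.3472, 261.9000°)
turn_left(25.1°): centre at ρ to the left, rotate +25.1° → (15.5568, 1.7363, 287.0000°)

(15.5568, 1.7363, 287.0000°)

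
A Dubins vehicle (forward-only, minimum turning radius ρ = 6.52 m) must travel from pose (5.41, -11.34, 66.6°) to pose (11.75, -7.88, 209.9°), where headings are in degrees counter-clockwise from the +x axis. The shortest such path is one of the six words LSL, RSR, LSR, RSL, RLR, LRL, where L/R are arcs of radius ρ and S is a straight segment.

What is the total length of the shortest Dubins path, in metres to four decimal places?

39.6768 m

Let ψ = atan2(Δy, Δx) = atan2(3.46, 6.34) = 28.6231° be the start→goal bearing.
Normalize: d = |goal − start| / ρ = 7.222686/6.52 = 1.107774, α = (θ_start − ψ) mod 360° = 37.9769° = 0.662822 rad, β = (θ_goal − ψ) mod 360° = 181.2769° = 3.163878 rad.
Common terms: sin α = 0.615343, cos α = 0.788259, sin β = -0.022284, cos β = -0.999752, cos(α−β) = -0.801776, d² = 1.227163. Work in radians in the unit-radius frame; every candidate has L = ρ·(t + p + q).
LSL: p² = 2 + d² − 2cos(α−β) + 2d(sin α − sin β) = 6.243408; p = √p² = 2.498681; φ = atan2(cos β − cos α, d + sin α − sin β) = -0.797457 rad; t = (φ − α) mod 2π = 4.822907 rad, q = (β − φ) mod 2π = 3.961335 rad → L = 6.52·(4.822907 + 2.498681 + 3.961335) = 6.52·11.282923 = 73.564661 m
RSR: p² = 2 + d² − 2cos(α−β) + 2d(sin β − sin α) = 3.418021; p = √p² = 1.848789; φ = atan2(cos α − cos β, d − sin α + sin β) = 1.313673 rad; t = (α − φ) mod 2π = 5.632334 rad, q = (φ − β) mod 2π = 4.432980 rad → L = 6.52·(5.632334 + 1.848789 + 4.432980) = 6.52·11.914103 = 77.679950 m
LSR: p² = d² − 2 + 2cos(α−β) + 2d(sin α + sin β) = -1.062436 < 0 → infeasible
RSL: p² = d² − 2 + 2cos(α−β) − 2d(sin α + sin β) = -3.690340 < 0 → infeasible
RLR: c = (6 − d² + 2cos(α−β) + 2d(sin α − sin β))/8 = 0.572747; p = 2π − arccos c = 5.322243 rad; φ = atan2(cos α − cos β, d − sin α + sin β) = 1.313673 rad; t = (α − φ + p/2) mod 2π = 2.010270 rad, q = (α − β − t + p) mod 2π = 0.810916 rad → L = 6.52·(2.010270 + 5.322243 + 0.810916) = 6.52·8.143428 = 53.095152 m
LRL: c = (6 − d² + 2cos(α−β) − 2d(sin α − sin β))/8 = 0.219574; p = 2π − arccos c = 4.933767 rad; φ = atan2(cos β − cos α, d + sin α − sin β) = -0.797457 rad; t = (φ − α + p/2) mod 2π = 1.006605 rad, q = (β − α − t + p) mod 2π = 0.145033 rad → L = 6.52·(1.006605 + 4.933767 + 0.145033) = 6.52·6.085405 = 39.676840 m
Shortest: LRL with L = 39.676840 m ≈ 39.6768 m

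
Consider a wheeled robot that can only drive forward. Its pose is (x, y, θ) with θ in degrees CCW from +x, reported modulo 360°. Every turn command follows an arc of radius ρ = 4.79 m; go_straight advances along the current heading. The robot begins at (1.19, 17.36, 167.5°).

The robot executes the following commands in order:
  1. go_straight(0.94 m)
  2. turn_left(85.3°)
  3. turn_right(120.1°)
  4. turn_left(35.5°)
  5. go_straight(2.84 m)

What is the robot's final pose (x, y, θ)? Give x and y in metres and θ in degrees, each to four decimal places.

set_pose: (x, y, θ) = (1.1900, 17.3600, 167.5000°), ρ = 4.79
go_straight(0.94): x += 0.94·cos θ, y += 0.94·sin θ → (0.2723, 17.5635, 167.5000°)
turn_left(85.3°): centre at ρ to the left, rotate +85.3° → (-5.3402, 14.3034, 252.8000°)
turn_right(120.1°): centre at ρ to the right, rotate −120.1° → (-13.4363, 12.4715, 132.7000°)
turn_left(35.5°): centre at ρ to the left, rotate +35.5° → (-15.9770, 13.9119, 168.2000°)
go_straight(2.84): x += 2.84·cos θ, y += 2.84·sin θ → (-18.7570, 14.4927, 168.2000°)

(-18.7570, 14.4927, 168.2000°)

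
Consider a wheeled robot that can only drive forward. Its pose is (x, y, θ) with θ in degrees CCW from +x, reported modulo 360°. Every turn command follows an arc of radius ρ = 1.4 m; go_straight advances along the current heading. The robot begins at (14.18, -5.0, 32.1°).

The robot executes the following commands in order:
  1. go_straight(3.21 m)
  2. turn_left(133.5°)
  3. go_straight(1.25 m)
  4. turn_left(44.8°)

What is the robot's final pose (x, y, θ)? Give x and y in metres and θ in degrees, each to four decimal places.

set_pose: (x, y, θ) = (14.1800, -5.0000, 32.1000°), ρ = 1.4
go_straight(3.21): x += 3.21·cos θ, y += 3.21·sin θ → (16.8993, -3.2942, 32.1000°)
turn_left(133.5°): centre at ρ to the left, rotate +133.5° → (16.5035, -0.7522, 165.6000°)
go_straight(1.25): x += 1.25·cos θ, y += 1.25·sin θ → (15.2927, -0.4414, 165.6000°)
turn_left(44.8°): centre at ρ to the left, rotate +44.8° → (14.2361, -0.5899, 210.4000°)

(14.2361, -0.5899, 210.4000°)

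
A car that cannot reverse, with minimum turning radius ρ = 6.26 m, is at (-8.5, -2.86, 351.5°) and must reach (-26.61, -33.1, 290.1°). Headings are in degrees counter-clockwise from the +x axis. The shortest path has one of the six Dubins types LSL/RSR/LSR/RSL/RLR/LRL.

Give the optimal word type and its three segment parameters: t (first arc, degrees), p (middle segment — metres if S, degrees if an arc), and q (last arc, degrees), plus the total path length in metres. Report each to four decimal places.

RSL: t = 139.3411°, p = 21.2267 m, q = 77.9411°, L = 44.9664 m

Let ψ = atan2(Δy, Δx) = atan2(-30.24, -18.11) = -120.9164° be the start→goal bearing.
Normalize: d = |goal − start| / ρ = 35.248116/6.26 = 5.630689, α = (θ_start − ψ) mod 360° = 112.4164° = 1.962036 rad, β = (θ_goal − ψ) mod 360° = 51.0164° = 0.890404 rad.
Common terms: sin α = 0.924437, cos α = -0.381334, sin β = 0.777326, cos β = 0.629098, cos(α−β) = 0.478692, d² = 31.704664. Work in radians in the unit-radius frame; every candidate has L = ρ·(t + p + q).
LSL: p² = 2 + d² − 2cos(α−β) + 2d(sin α − sin β) = 34.403958; p = √p² = 5.865489; φ = atan2(cos β − cos α, d + sin α − sin β) = 0.173131 rad; t = (φ − α) mod 2π = 4.494281 rad, q = (β − φ) mod 2π = 0.717272 rad → L = 6.26·(4.494281 + 5.865489 + 0.717272) = 6.26·11.077042 = 69.342282 m
RSR: p² = 2 + d² − 2cos(α−β) + 2d(sin β − sin α) = 31.090603; p = √p² = 5.575895; φ = atan2(cos α − cos β, d − sin α + sin β) = -0.182221 rad; t = (α − φ) mod 2π = 2.144257 rad, q = (φ − β) mod 2π = 5.210561 rad → L = 6.26·(2.144257 + 5.575895 + 5.210561) = 6.26·12.930712 = 80.946259 m
LSR: p² = d² − 2 + 2cos(α−β) + 2d(sin α + sin β) = 49.826244; p = √p² = 7.058771; φ = atan2(−cos α − cos β, d + sin α + sin β) − atan2(−2, p) = 0.242322 rad; t = (φ − α) mod 2π = 4.563471 rad, q = (φ − β) mod 2π = 5.635104 rad → L = 6.26·(4.563471 + 7.058771 + 5.635104) = 6.26·17.257346 = 108.030984 m
RSL: p² = d² − 2 + 2cos(α−β) − 2d(sin α + sin β) = 11.497852; p = √p² = 3.390848; φ = atan2(cos α + cos β, d − sin α − sin β) − atan2(2, p) = -0.469925 rad; t = (α − φ) mod 2π = 2.431960 rad, q = (β − φ) mod 2π = 1.360328 rad → L = 6.26·(2.431960 + 3.390848 + 1.360328) = 6.26·7.183137 = 44.966436 m
RLR: c = (6 − d² + 2cos(α−β) + 2d(sin α − sin β))/8 = -2.886325, |c| > 1 → infeasible
LRL: c = (6 − d² + 2cos(α−β) − 2d(sin α − sin β))/8 = -3.300495, |c| > 1 → infeasible
Shortest: RSL with L = 44.966436 m ≈ 44.9664 m
Convert RSL to answer units (arcs ×180/π): t = 2.431960·180/π = 139.3411°, p = ρ·p = 6.26·3.390848 = 21.2267 m, q = 1.360328·180/π = 77.9411°, L = 44.9664 m.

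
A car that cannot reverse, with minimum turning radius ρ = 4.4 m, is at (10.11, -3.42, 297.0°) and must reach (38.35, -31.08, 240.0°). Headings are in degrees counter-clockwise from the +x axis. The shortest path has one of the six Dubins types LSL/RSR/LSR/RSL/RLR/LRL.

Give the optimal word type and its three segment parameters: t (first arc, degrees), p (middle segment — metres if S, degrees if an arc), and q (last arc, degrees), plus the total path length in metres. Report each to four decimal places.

LSR: t = 24.6361°, p = 33.1225 m, q = 81.6361°, L = 41.2836 m

Let ψ = atan2(Δy, Δx) = atan2(-27.66, 28.24) = -44.4055° be the start→goal bearing.
Normalize: d = |goal − start| / ρ = 39.529397/4.4 = 8.983954, α = (θ_start − ψ) mod 360° = 341.4055° = 5.958651 rad, β = (θ_goal − ψ) mod 360° = 284.4055° = 4.963813 rad.
Common terms: sin α = -0.318868, cos α = 0.947799, sin β = -0.968559, cos β = 0.248784, cos(α−β) = 0.544639, d² = 80.711426. Work in radians in the unit-radius frame; every candidate has L = ρ·(t + p + q).
LSL: p² = 2 + d² − 2cos(α−β) + 2d(sin α − sin β) = 93.295743; p = √p² = 9.658972; φ = atan2(cos β − cos α, d + sin α − sin β) = -0.072433 rad; t = (φ − α) mod 2π = 0.252102 rad, q = (β − φ) mod 2π = 5.036246 rad → L = 4.4·(0.252102 + 9.658972 + 5.036246) = 4.4·14.947320 = 65.768207 m
RSR: p² = 2 + d² − 2cos(α−β) + 2d(sin β − sin α) = 69.948552; p = √p² = 8.363525; φ = atan2(cos α − cos β, d − sin α + sin β) = 0.083677 rad; t = (α − φ) mod 2π = 5.874974 rad, q = (φ − β) mod 2π = 1.403049 rad → L = 4.4·(5.874974 + 8.363525 + 1.403049) = 4.4·15.641548 = 68.822812 m
LSR: p² = d² − 2 + 2cos(α−β) + 2d(sin α + sin β) = 56.668338; p = √p² = 7.527838; φ = atan2(−cos α − cos β, d + sin α + sin β) − atan2(−2, p) = 0.105446 rad; t = (φ − α) mod 2π = 0.429980 rad, q = (φ − β) mod 2π = 1.424818 rad → L = 4.4·(0.429980 + 7.527838 + 1.424818) = 4.4·9.382636 = 41.283598 m
RSL: p² = d² − 2 + 2cos(α−β) − 2d(sin α + sin β) = 102.933069; p = √p² = 10.145594; φ = atan2(cos α + cos β, d − sin α − sin β) − atan2(2, p) = -0.078660 rad; t = (α − φ) mod 2π = 6.037311 rad, q = (β − φ) mod 2π = 5.042473 rad → L = 4.4·(6.037311 + 10.145594 + 5.042473) = 4.4·21.225378 = 93.391663 m
RLR: c = (6 − d² + 2cos(α−β) + 2d(sin α − sin β))/8 = -7.743569, |c| > 1 → infeasible
LRL: c = (6 − d² + 2cos(α−β) − 2d(sin α − sin β))/8 = -10.661968, |c| > 1 → infeasible
Shortest: LSR with L = 41.283598 m ≈ 41.2836 m
Convert LSR to answer units (arcs ×180/π): t = 0.429980·180/π = 24.6361°, p = ρ·p = 4.4·7.527838 = 33.1225 m, q = 1.424818·180/π = 81.6361°, L = 41.2836 m.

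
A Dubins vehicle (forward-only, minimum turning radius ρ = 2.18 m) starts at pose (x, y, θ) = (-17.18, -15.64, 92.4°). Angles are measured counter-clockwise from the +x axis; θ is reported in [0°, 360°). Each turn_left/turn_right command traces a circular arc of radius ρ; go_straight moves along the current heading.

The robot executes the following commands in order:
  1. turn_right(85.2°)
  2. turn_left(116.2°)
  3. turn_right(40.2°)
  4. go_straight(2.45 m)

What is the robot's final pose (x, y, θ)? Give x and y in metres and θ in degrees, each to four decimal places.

set_pose: (x, y, θ) = (-17.1800, -15.6400, 92.4000°), ρ = 2.18
turn_right(85.2°): centre at ρ to the right, rotate −85.2° → (-15.2751, -13.3859, 7.2000°)
turn_left(116.2°): centre at ρ to the left, rotate +116.2° → (-13.7284, -10.0230, 123.4000°)
turn_right(40.2°): centre at ρ to the right, rotate −40.2° → (-14.0731, -8.5649, 83.2000°)
go_straight(2.45): x += 2.45·cos θ, y += 2.45·sin θ → (-13.7830, -6.1321, 83.2000°)

(-13.7830, -6.1321, 83.2000°)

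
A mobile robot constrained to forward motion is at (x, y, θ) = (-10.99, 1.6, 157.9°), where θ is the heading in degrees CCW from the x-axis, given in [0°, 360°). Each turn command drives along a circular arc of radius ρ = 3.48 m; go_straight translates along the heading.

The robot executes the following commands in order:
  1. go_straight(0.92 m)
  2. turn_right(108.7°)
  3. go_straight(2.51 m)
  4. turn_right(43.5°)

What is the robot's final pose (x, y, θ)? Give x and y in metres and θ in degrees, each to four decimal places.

set_pose: (x, y, θ) = (-10.9900, 1.6000, 157.9000°), ρ = 3.48
go_straight(0.92): x += 0.92·cos θ, y += 0.92·sin θ → (-11.8424, 1.9461, 157.9000°)
turn_right(108.7°): centre at ρ to the right, rotate −108.7° → (-13.1675, 7.4443, 49.2000°)
go_straight(2.51): x += 2.51·cos θ, y += 2.51·sin θ → (-11.5274, 9.3444, 49.2000°)
turn_right(43.5°): centre at ρ to the right, rotate −43.5° → (-9.2387, 10.5333, 5.7000°)

(-9.2387, 10.5333, 5.7000°)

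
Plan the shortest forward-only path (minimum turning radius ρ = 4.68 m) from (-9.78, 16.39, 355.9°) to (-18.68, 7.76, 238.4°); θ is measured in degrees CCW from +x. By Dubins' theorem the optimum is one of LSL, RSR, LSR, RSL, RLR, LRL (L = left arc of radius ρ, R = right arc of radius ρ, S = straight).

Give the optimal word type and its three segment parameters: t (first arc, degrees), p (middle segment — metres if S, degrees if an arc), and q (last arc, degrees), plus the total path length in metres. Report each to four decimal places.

Let ψ = atan2(Δy, Δx) = atan2(-8.63, -8.90) = -135.8824° be the start→goal bearing.
Normalize: d = |goal − start| / ρ = 12.397052/4.68 = 2.648943, α = (θ_start − ψ) mod 360° = 131.7824° = 2.300037 rad, β = (θ_goal − ψ) mod 360° = 14.2824° = 0.249275 rad.
Common terms: sin α = 0.745681, cos α = -0.666304, sin β = 0.246702, cos β = 0.969092, cos(α−β) = -0.461749, d² = 7.016898. Work in radians in the unit-radius frame; every candidate has L = ρ·(t + p + q).
LSL: p² = 2 + d² − 2cos(α−β) + 2d(sin α − sin β) = 12.583929; p = √p² = 3.547383; φ = atan2(cos β − cos α, d + sin α − sin β) = 0.479138 rad; t = (φ − α) mod 2π = 4.462286 rad, q = (β − φ) mod 2π = 6.053322 rad → L = 4.68·(4.462286 + 3.547383 + 6.053322) = 4.68·14.062992 = 65.814803 m
RSR: p² = 2 + d² − 2cos(α−β) + 2d(sin β − sin α) = 7.296861; p = √p² = 2.701270; φ = atan2(cos α − cos β, d − sin α + sin β) = -0.650290 rad; t = (α − φ) mod 2π = 2.950327 rad, q = (φ − β) mod 2π = 5.383620 rad → L = 4.68·(2.950327 + 2.701270 + 5.383620) = 4.68·11.035217 = 51.644817 m
LSR: p² = d² − 2 + 2cos(α−β) + 2d(sin α + sin β) = 9.350927; p = √p² = 3.057929; φ = atan2(−cos α − cos β, d + sin α + sin β) − atan2(−2, p) = 0.496246 rad; t = (φ − α) mod 2π = 4.479394 rad, q = (φ − β) mod 2π = 0.246971 rad → L = 4.68·(4.479394 + 3.057929 + 0.246971) = 4.68·7.784294 = 36.430495 m
RSL: p² = d² − 2 + 2cos(α−β) − 2d(sin α + sin β) = -1.164126 < 0 → infeasible
RLR: c = (6 − d² + 2cos(α−β) + 2d(sin α − sin β))/8 = 0.087892; p = 2π − arccos c = 4.800395 rad; φ = atan2(cos α − cos β, d − sin α + sin β) = -0.650290 rad; t = (α − φ + p/2) mod 2π = 5.350524 rad, q = (α − β − t + p) mod 2π = 1.500633 rad → L = 4.68·(5.350524 + 4.800395 + 1.500633) = 4.68·11.651552 = 54.529262 m
LRL: c = (6 − d² + 2cos(α−β) − 2d(sin α − sin β))/8 = -0.572991; p = 2π − arccos c = 4.102238 rad; φ = atan2(cos β − cos α, d + sin α − sin β) = 0.479138 rad; t = (φ − α + p/2) mod 2π = 0.230220 rad, q = (β − α − t + p) mod 2π = 1.821256 rad → L = 4.68·(0.230220 + 4.102238 + 1.821256) = 4.68·6.153714 = 28.799383 m
Shortest: LRL with L = 28.799383 m ≈ 28.7994 m
Convert LRL to answer units (arcs ×180/π): t = 0.230220·180/π = 13.1906°, p = 4.102238·180/π = 235.0409°, q = 1.821256·180/π = 104.3503°, L = 28.7994 m.

LRL: t = 13.1906°, p = 235.0409°, q = 104.3503°, L = 28.7994 m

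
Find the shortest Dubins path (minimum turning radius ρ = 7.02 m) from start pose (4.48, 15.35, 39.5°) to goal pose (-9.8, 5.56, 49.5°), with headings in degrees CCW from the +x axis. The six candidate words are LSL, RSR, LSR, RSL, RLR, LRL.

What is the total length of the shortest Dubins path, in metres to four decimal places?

58.9930 m

Let ψ = atan2(Δy, Δx) = atan2(-9.79, -14.28) = -145.5665° be the start→goal bearing.
Normalize: d = |goal − start| / ρ = 17.313651/7.02 = 2.466332, α = (θ_start − ψ) mod 360° = 185.0665° = 3.230019 rad, β = (θ_goal − ψ) mod 360° = 195.0665° = 3.404552 rad.
Common terms: sin α = -0.088311, cos α = -0.996093, sin β = -0.259939, cos β = -0.965625, cos(α−β) = 0.984808, d² = 6.082794. Work in radians in the unit-radius frame; every candidate has L = ρ·(t + p + q).
LSL: p² = 2 + d² − 2cos(α−β) + 2d(sin α − sin β) = 6.959762; p = √p² = 2.638136; φ = atan2(cos β − cos α, d + sin α − sin β) = 0.011549 rad; t = (φ − α) mod 2π = 3.064715 rad, q = (β − φ) mod 2π = 3.393003 rad → L = 7.02·(3.064715 + 2.638136 + 3.393003) = 7.02·9.095854 = 63.852897 m
RSR: p² = 2 + d² − 2cos(α−β) + 2d(sin β − sin α) = 5.266594; p = √p² = 2.294906; φ = atan2(cos α − cos β, d − sin α + sin β) = -0.013277 rad; t = (α − φ) mod 2π = 3.243296 rad, q = (φ − β) mod 2π = 2.865356 rad → L = 7.02·(3.243296 + 2.294906 + 2.865356) = 7.02·8.403559 = 58.992981 m
LSR: p² = d² − 2 + 2cos(α−β) + 2d(sin α + sin β) = 4.334605; p = √p² = 2.081971; φ = atan2(−cos α − cos β, d + sin α + sin β) − atan2(−2, p) = 1.512410 rad; t = (φ − α) mod 2π = 4.565576 rad, q = (φ − β) mod 2π = 4.391043 rad → L = 7.02·(4.565576 + 2.081971 + 4.391043) = 7.02·11.038591 = 77.490909 m
RSL: p² = d² − 2 + 2cos(α−β) − 2d(sin α + sin β) = 7.770213; p = √p² = 2.787510; φ = atan2(cos α + cos β, d − sin α − sin β) − atan2(2, p) = -1.231064 rad; t = (α − φ) mod 2π = 4.461083 rad, q = (β − φ) mod 2π = 4.635616 rad → L = 7.02·(4.461083 + 2.787510 + 4.635616) = 7.02·11.884210 = 83.427153 m
RLR: c = (6 − d² + 2cos(α−β) + 2d(sin α − sin β))/8 = 0.341676; p = 2π − arccos c = 5.061088 rad; φ = atan2(cos α − cos β, d − sin α + sin β) = -0.013277 rad; t = (α − φ + p/2) mod 2π = 5.773840 rad, q = (α − β − t + p) mod 2π = 5.395901 rad → L = 7.02·(5.773840 + 5.061088 + 5.395901) = 7.02·16.230829 = 113.940419 m
LRL: c = (6 − d² + 2cos(α−β) − 2d(sin α − sin β))/8 = 0.130030; p = 2π − arccos c = 4.842788 rad; φ = atan2(cos β − cos α, d + sin α − sin β) = 0.011549 rad; t = (φ − α + p/2) mod 2π = 5.486109 rad, q = (β − α − t + p) mod 2π = 5.814397 rad → L = 7.02·(5.486109 + 4.842788 + 5.814397) = 7.02·16.143294 = 113.325926 m
Shortest: RSR with L = 58.992981 m ≈ 58.9930 m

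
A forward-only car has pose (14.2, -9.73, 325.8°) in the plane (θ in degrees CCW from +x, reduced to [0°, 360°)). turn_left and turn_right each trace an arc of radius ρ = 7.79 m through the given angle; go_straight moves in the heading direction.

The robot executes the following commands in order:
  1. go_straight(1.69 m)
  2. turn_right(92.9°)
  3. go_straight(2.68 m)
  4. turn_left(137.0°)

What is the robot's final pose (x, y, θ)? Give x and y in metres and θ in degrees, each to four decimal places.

(23.3682, -36.3324, 9.9000°)

set_pose: (x, y, θ) = (14.2000, -9.7300, 325.8000°), ρ = 7.79
go_straight(1.69): x += 1.69·cos θ, y += 1.69·sin θ → (15.5978, -10.6799, 325.8000°)
turn_right(92.9°): centre at ρ to the right, rotate −92.9° → (17.4323, -21.8219, 232.9000°)
go_straight(2.68): x += 2.68·cos θ, y += 2.68·sin θ → (15.8157, -23.9594, 232.9000°)
turn_left(137.0°): centre at ρ to the left, rotate +137.0° → (23.3682, -36.3324, 369.9000° ≡ 9.9000°)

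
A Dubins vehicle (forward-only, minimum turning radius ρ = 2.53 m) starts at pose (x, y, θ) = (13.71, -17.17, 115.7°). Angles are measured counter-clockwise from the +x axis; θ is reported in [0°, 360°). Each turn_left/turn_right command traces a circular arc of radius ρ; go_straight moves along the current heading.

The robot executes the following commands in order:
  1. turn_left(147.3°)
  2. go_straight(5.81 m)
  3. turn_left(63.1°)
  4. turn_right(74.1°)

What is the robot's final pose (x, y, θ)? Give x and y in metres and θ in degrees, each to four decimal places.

(10.3062, -29.0155, 252.0000°)

set_pose: (x, y, θ) = (13.7100, -17.1700, 115.7000°), ρ = 2.53
turn_left(147.3°): centre at ρ to the left, rotate +147.3° → (8.9191, -17.9588, 263.0000°)
go_straight(5.81): x += 5.81·cos θ, y += 5.81·sin θ → (8.2111, -23.7255, 263.0000°)
turn_left(63.1°): centre at ρ to the left, rotate +63.1° → (9.3111, -26.1338, 326.1000°)
turn_right(74.1°): centre at ρ to the right, rotate −74.1° → (10.3062, -29.0155, 252.0000°)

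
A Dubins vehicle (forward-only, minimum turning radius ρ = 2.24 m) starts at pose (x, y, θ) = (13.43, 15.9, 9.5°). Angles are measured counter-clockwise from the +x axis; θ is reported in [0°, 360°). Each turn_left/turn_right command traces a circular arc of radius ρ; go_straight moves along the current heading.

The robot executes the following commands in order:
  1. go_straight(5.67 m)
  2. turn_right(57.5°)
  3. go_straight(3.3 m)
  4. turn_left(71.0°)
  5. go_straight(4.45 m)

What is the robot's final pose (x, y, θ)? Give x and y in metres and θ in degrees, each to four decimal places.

(29.9009, 14.8487, 23.0000°)

set_pose: (x, y, θ) = (13.4300, 15.9000, 9.5000°), ρ = 2.24
go_straight(5.67): x += 5.67·cos θ, y += 5.67·sin θ → (19.0222, 16.8358, 9.5000°)
turn_right(57.5°): centre at ρ to the right, rotate −57.5° → (21.0566, 16.1254, -48.0000° ≡ 312.0000°)
go_straight(3.3): x += 3.3·cos θ, y += 3.3·sin θ → (23.2647, 13.6730, 312.0000°)
turn_left(71.0°): centre at ρ to the left, rotate +71.0° → (25.8046, 13.1099, 383.0000° ≡ 23.0000°)
go_straight(4.45): x += 4.45·cos θ, y += 4.45·sin θ → (29.9009, 14.8487, 23.0000°)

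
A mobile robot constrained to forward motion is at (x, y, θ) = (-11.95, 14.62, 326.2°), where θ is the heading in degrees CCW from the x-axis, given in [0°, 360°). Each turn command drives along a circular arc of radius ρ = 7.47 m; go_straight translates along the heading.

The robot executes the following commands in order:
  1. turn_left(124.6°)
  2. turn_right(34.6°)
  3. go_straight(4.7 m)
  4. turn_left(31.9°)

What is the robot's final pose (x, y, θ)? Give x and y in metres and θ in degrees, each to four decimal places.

(4.8096, 33.0051, 88.1000°)

set_pose: (x, y, θ) = (-11.9500, 14.6200, 326.2000°), ρ = 7.47
turn_left(124.6°): centre at ρ to the left, rotate +124.6° → (-0.3252, 20.9318, 450.8000° ≡ 90.8000°)
turn_right(34.6°): centre at ρ to the right, rotate −34.6° → (0.9366, 25.1916, 56.2000°)
go_straight(4.7): x += 4.7·cos θ, y += 4.7·sin θ → (3.5512, 29.0972, 56.2000°)
turn_left(31.9°): centre at ρ to the left, rotate +31.9° → (4.8096, 33.0051, 88.1000°)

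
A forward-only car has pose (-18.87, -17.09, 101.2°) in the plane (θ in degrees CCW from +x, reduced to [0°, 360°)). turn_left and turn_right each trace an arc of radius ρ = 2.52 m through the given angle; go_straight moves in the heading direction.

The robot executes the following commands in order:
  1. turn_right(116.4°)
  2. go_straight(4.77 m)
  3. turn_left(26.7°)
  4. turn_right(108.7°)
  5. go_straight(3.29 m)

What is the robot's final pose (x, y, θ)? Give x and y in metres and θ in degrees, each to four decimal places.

(-7.3808, -21.5062, 262.8000°)

set_pose: (x, y, θ) = (-18.8700, -17.0900, 101.2000°), ρ = 2.52
turn_right(116.4°): centre at ρ to the right, rotate −116.4° → (-15.7373, -14.1687, -15.2000° ≡ 344.8000°)
go_straight(4.77): x += 4.77·cos θ, y += 4.77·sin θ → (-11.1341, -15.4193, 344.8000°)
turn_left(26.7°): centre at ρ to the left, rotate +26.7° → (-9.9710, -15.4569, 371.5000° ≡ 11.5000°)
turn_right(108.7°): centre at ρ to the right, rotate −108.7° → (-6.9685, -18.2421, -97.2000° ≡ 262.8000°)
go_straight(3.29): x += 3.29·cos θ, y += 3.29·sin θ → (-7.3808, -21.5062, 262.8000°)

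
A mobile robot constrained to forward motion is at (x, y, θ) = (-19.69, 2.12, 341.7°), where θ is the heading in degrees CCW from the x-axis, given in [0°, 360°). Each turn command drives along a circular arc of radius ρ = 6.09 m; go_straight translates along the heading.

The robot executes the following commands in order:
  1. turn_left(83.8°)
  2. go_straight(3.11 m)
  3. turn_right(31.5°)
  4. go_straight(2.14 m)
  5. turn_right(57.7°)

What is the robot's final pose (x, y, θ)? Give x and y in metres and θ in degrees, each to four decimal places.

(-1.1828, 12.4541, 336.3000°)

set_pose: (x, y, θ) = (-19.6900, 2.1200, 341.7000°), ρ = 6.09
turn_left(83.8°): centre at ρ to the left, rotate +83.8° → (-12.2361, 5.3765, 425.5000° ≡ 65.5000°)
go_straight(3.11): x += 3.11·cos θ, y += 3.11·sin θ → (-10.9464, 8.2065, 65.5000°)
turn_right(31.5°): centre at ρ to the right, rotate −31.5° → (-8.8102, 10.7299, 34.0000°)
go_straight(2.14): x += 2.14·cos θ, y += 2.14·sin θ → (-7.0361, 11.9265, 34.0000°)
turn_right(57.7°): centre at ρ to the right, rotate −57.7° → (-1.1828, 12.4541, -23.7000° ≡ 336.3000°)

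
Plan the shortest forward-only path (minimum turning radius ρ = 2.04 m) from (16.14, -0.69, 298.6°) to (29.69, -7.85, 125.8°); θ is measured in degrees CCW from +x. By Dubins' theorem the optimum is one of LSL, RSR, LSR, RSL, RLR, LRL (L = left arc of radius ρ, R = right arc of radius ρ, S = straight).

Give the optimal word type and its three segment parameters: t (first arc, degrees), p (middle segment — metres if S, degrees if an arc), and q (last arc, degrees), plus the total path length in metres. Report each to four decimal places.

LSL: t = 18.6822°, p = 13.7530 m, q = 168.5178°, L = 20.4182 m

Let ψ = atan2(Δy, Δx) = atan2(-7.16, 13.55) = -27.8526° be the start→goal bearing.
Normalize: d = |goal − start| / ρ = 15.325407/2.04 = 7.512454, α = (θ_start − ψ) mod 360° = 326.4526° = 5.697672 rad, β = (θ_goal − ψ) mod 360° = 153.6526° = 2.681743 rad.
Common terms: sin α = -0.552627, cos α = 0.833429, sin β = 0.443813, cos β = -0.896119, cos(α−β) = -0.992115, d² = 56.436971. Work in radians in the unit-radius frame; every candidate has L = ρ·(t + p + q).
LSL: p² = 2 + d² − 2cos(α−β) + 2d(sin α − sin β) = 45.449776; p = √p² = 6.741645; φ = atan2(cos β − cos α, d + sin α − sin β) = -0.259448 rad; t = (φ − α) mod 2π = 0.326065 rad, q = (β − φ) mod 2π = 2.941191 rad → L = 2.04·(0.326065 + 6.741645 + 2.941191) = 2.04·10.008901 = 20.418159 m
RSR: p² = 2 + d² − 2cos(α−β) + 2d(sin β − sin α) = 75.392626; p = √p² = 8.682893; φ = atan2(cos α − cos β, d − sin α + sin β) = 0.200532 rad; t = (α − φ) mod 2π = 5.497141 rad, q = (φ − β) mod 2π = 3.801974 rad → L = 2.04·(5.497141 + 8.682893 + 3.801974) = 2.04·17.982007 = 36.683294 m
LSR: p² = d² − 2 + 2cos(α−β) + 2d(sin α + sin β) = 50.817823; p = √p² = 7.128662; φ = atan2(−cos α − cos β, d + sin α + sin β) − atan2(−2, p) = 0.281993 rad; t = (φ − α) mod 2π = 0.867506 rad, q = (φ − β) mod 2π = 3.883435 rad → L = 2.04·(0.867506 + 7.128662 + 3.883435) = 2.04·11.879603 = 24.234391 m
RSL: p² = d² − 2 + 2cos(α−β) − 2d(sin α + sin β) = 54.087661; p = √p² = 7.354431; φ = atan2(cos α + cos β, d − sin α − sin β) − atan2(2, p) = -0.273749 rad; t = (α − φ) mod 2π = 5.971421 rad, q = (β − φ) mod 2π = 2.955492 rad → L = 2.04·(5.971421 + 7.354431 + 2.955492) = 2.04·16.281345 = 33.213944 m
RLR: c = (6 − d² + 2cos(α−β) + 2d(sin α − sin β))/8 = -8.424078, |c| > 1 → infeasible
LRL: c = (6 − d² + 2cos(α−β) − 2d(sin α − sin β))/8 = -4.681222, |c| > 1 → infeasible
Shortest: LSL with L = 20.418159 m ≈ 20.4182 m
Convert LSL to answer units (arcs ×180/π): t = 0.326065·180/π = 18.6822°, p = ρ·p = 2.04·6.741645 = 13.7530 m, q = 2.941191·180/π = 168.5178°, L = 20.4182 m.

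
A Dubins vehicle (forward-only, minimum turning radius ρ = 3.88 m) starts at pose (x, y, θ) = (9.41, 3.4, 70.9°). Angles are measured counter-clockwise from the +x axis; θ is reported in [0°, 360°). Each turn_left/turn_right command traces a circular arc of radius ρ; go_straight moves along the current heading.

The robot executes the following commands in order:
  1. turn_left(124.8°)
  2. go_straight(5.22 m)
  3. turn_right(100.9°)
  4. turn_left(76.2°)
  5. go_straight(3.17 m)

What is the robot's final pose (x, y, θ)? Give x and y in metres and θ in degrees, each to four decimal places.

set_pose: (x, y, θ) = (9.4100, 3.4000, 70.9000°), ρ = 3.88
turn_left(124.8°): centre at ρ to the left, rotate +124.8° → (4.6937, 8.4048, 195.7000°)
go_straight(5.22): x += 5.22·cos θ, y += 5.22·sin θ → (-0.3316, 6.9923, 195.7000°)
turn_right(100.9°): centre at ρ to the right, rotate −100.9° → (-5.2479, 10.4029, 94.8000°)
turn_left(76.2°): centre at ρ to the left, rotate +76.2° → (-8.5073, 13.9104, 171.0000°)
go_straight(3.17): x += 3.17·cos θ, y += 3.17·sin θ → (-11.6383, 14.4063, 171.0000°)

(-11.6383, 14.4063, 171.0000°)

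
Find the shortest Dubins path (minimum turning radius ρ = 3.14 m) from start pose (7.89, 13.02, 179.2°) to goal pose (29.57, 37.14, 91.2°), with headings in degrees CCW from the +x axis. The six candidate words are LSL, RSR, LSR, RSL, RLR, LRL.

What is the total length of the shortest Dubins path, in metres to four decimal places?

Let ψ = atan2(Δy, Δx) = atan2(24.12, 21.68) = 48.0496° be the start→goal bearing.
Normalize: d = |goal − start| / ρ = 32.431417/3.14 = 10.328477, α = (θ_start − ψ) mod 360° = 131.1504° = 2.289007 rad, β = (θ_goal − ψ) mod 360° = 43.1504° = 0.753117 rad.
Common terms: sin α = 0.752984, cos α = -0.658038, sin β = 0.683916, cos β = 0.729560, cos(α−β) = 0.034899, d² = 106.677431. Work in radians in the unit-radius frame; every candidate has L = ρ·(t + p + q).
LSL: p² = 2 + d² − 2cos(α−β) + 2d(sin α − sin β) = 110.034366; p = √p² = 10.489727; φ = atan2(cos β − cos α, d + sin α − sin β) = 0.132671 rad; t = (φ − α) mod 2π = 4.126849 rad, q = (β − φ) mod 2π = 0.620447 rad → L = 3.14·(4.126849 + 10.489727 + 0.620447) = 3.14·15.237022 = 47.844250 m
RSR: p² = 2 + d² − 2cos(α−β) + 2d(sin β − sin α) = 107.180898; p = √p² = 10.352821; φ = atan2(cos α − cos β, d − sin α + sin β) = -0.134436 rad; t = (α − φ) mod 2π = 2.423443 rad, q = (φ − β) mod 2π = 5.395632 rad → L = 3.14·(2.423443 + 10.352821 + 5.395632) = 3.14·18.171896 = 57.059753 m
LSR: p² = d² − 2 + 2cos(α−β) + 2d(sin α + sin β) = 134.429221; p = √p² = 11.594362; φ = atan2(−cos α − cos β, d + sin α + sin β) − atan2(−2, p) = 0.164738 rad; t = (φ − α) mod 2π = 4.158916 rad, q = (φ − β) mod 2π = 5.694806 rad → L = 3.14·(4.158916 + 11.594362 + 5.694806) = 3.14·21.448083 = 67.346981 m
RSL: p² = d² − 2 + 2cos(α−β) − 2d(sin α + sin β) = 75.065239; p = √p² = 8.664020; φ = atan2(cos α + cos β, d − sin α − sin β) − atan2(2, p) = -0.218822 rad; t = (α − φ) mod 2π = 2.507829 rad, q = (β − φ) mod 2π = 0.971939 rad → L = 3.14·(2.507829 + 8.664020 + 0.971939) = 3.14·12.143789 = 38.131496 m
RLR: c = (6 − d² + 2cos(α−β) + 2d(sin α − sin β))/8 = -12.397612, |c| > 1 → infeasible
LRL: c = (6 − d² + 2cos(α−β) − 2d(sin α − sin β))/8 = -12.754296, |c| > 1 → infeasible
Shortest: RSL with L = 38.131496 m ≈ 38.1315 m

38.1315 m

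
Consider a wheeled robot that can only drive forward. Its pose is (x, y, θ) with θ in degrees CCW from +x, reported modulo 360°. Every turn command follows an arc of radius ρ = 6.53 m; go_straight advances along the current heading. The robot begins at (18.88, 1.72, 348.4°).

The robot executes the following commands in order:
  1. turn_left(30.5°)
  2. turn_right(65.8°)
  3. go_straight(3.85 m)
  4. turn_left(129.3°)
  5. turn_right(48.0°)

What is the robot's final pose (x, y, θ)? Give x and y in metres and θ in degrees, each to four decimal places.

set_pose: (x, y, θ) = (18.8800, 1.7200, 348.4000°), ρ = 6.53
turn_left(30.5°): centre at ρ to the left, rotate +30.5° → (22.3082, 1.9387, 378.9000° ≡ 18.9000°)
turn_right(65.8°): centre at ρ to the right, rotate −65.8° → (29.1914, 0.2225, -46.9000° ≡ 313.1000°)
go_straight(3.85): x += 3.85·cos θ, y += 3.85·sin θ → (31.8220, -2.5886, 313.1000°)
turn_left(129.3°): centre at ρ to the left, rotate +129.3° → (43.0626, 1.0095, 442.4000° ≡ 82.4000°)
turn_right(48.0°): centre at ρ to the right, rotate −48.0° → (45.8460, 5.5339, 34.4000°)

(45.8460, 5.5339, 34.4000°)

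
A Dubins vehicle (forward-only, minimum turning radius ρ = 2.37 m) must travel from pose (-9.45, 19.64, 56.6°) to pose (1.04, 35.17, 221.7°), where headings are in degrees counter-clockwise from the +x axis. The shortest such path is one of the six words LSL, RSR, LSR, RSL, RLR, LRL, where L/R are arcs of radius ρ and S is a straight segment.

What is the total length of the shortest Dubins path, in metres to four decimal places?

Let ψ = atan2(Δy, Δx) = atan2(15.53, 10.49) = 55.9623° be the start→goal bearing.
Normalize: d = |goal − start| / ρ = 18.740891/2.37 = 7.907549, α = (θ_start − ψ) mod 360° = 0.6377° = 0.011130 rad, β = (θ_goal − ψ) mod 360° = 165.7377° = 2.892669 rad.
Common terms: sin α = 0.011130, cos α = 0.999938, sin β = 0.246361, cos β = -0.969178, cos(α−β) = -0.966376, d² = 62.529331. Work in radians in the unit-radius frame; every candidate has L = ρ·(t + p + q).
LSL: p² = 2 + d² − 2cos(α−β) + 2d(sin α − sin β) = 62.741884; p = √p² = 7.920977; φ = atan2(cos β − cos α, d + sin α − sin β) = -0.251230 rad; t = (φ − α) mod 2π = 6.020825 rad, q = (β − φ) mod 2π = 3.143898 rad → L = 2.37·(6.020825 + 7.920977 + 3.143898) = 2.37·17.085701 = 40.493112 m
RSR: p² = 2 + d² − 2cos(α−β) + 2d(sin β − sin α) = 70.182283; p = √p² = 8.377487; φ = atan2(cos α − cos β, d − sin α + sin β) = 0.237269 rad; t = (α − φ) mod 2π = 6.057047 rad, q = (φ − β) mod 2π = 3.627785 rad → L = 2.37·(6.057047 + 8.377487 + 3.627785) = 2.37·18.062319 = 42.807695 m
LSR: p² = d² − 2 + 2cos(α−β) + 2d(sin α + sin β) = 62.668826; p = √p² = 7.916364; φ = atan2(−cos α − cos β, d + sin α + sin β) − atan2(−2, p) = 0.243696 rad; t = (φ − α) mod 2π = 0.232565 rad, q = (φ − β) mod 2π = 3.634212 rad → L = 2.37·(0.232565 + 7.916364 + 3.634212) = 2.37·11.783142 = 27.926046 m
RSL: p² = d² − 2 + 2cos(α−β) − 2d(sin α + sin β) = 54.524332; p = √p² = 7.384059; φ = atan2(cos α + cos β, d − sin α − sin β) − atan2(2, p) = -0.260487 rad; t = (α − φ) mod 2π = 0.271617 rad, q = (β − φ) mod 2π = 3.153155 rad → L = 2.37·(0.271617 + 7.384059 + 3.153155) = 2.37·10.808832 = 25.616931 m
RLR: c = (6 − d² + 2cos(α−β) + 2d(sin α − sin β))/8 = -7.772785, |c| > 1 → infeasible
LRL: c = (6 − d² + 2cos(α−β) − 2d(sin α − sin β))/8 = -6.842735, |c| > 1 → infeasible
Shortest: RSL with L = 25.616931 m ≈ 25.6169 m

25.6169 m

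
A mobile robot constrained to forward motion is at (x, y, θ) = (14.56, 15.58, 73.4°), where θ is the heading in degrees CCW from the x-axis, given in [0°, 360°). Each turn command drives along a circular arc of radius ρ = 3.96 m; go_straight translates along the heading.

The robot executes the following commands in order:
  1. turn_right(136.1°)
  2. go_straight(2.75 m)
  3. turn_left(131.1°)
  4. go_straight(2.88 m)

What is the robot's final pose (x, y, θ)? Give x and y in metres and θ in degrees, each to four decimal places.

(31.3962, 16.8575, 68.4000°)

set_pose: (x, y, θ) = (14.5600, 15.5800, 73.4000°), ρ = 3.96
turn_right(136.1°): centre at ρ to the right, rotate −136.1° → (21.8739, 16.2649, -62.7000° ≡ 297.3000°)
go_straight(2.75): x += 2.75·cos θ, y += 2.75·sin θ → (23.1352, 13.8212, 297.3000°)
turn_left(131.1°): centre at ρ to the left, rotate +131.1° → (30.3360, 14.1797, 428.4000° ≡ 68.4000°)
go_straight(2.88): x += 2.88·cos θ, y += 2.88·sin θ → (31.3962, 16.8575, 68.4000°)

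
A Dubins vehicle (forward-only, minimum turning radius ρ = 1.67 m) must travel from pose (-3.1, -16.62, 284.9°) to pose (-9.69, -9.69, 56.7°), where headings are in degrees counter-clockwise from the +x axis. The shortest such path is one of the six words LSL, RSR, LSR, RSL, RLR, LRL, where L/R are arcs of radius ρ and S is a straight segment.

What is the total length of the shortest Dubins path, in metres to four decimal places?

Let ψ = atan2(Δy, Δx) = atan2(6.93, -6.59) = 133.5594° be the start→goal bearing.
Normalize: d = |goal − start| / ρ = 9.563106/1.67 = 5.726411, α = (θ_start − ψ) mod 360° = 151.3406° = 2.641391 rad, β = (θ_goal − ψ) mod 360° = 283.1406° = 4.941735 rad.
Common terms: sin α = 0.479602, cos α = -0.877486, sin β = -0.973815, cos β = 0.227341, cos(α−β) = -0.666532, d² = 32.791782. Work in radians in the unit-radius frame; every candidate has L = ρ·(t + p + q).
LSL: p² = 2 + d² − 2cos(α−β) + 2d(sin α − sin β) = 52.770579; p = √p² = 7.264336; φ = atan2(cos β − cos α, d + sin α − sin β) = 0.152682 rad; t = (φ − α) mod 2π = 3.794476 rad, q = (β − φ) mod 2π = 4.789053 rad → L = 1.67·(3.794476 + 7.264336 + 4.789053) = 1.67·15.847865 = 26.465935 m
RSR: p² = 2 + d² − 2cos(α−β) + 2d(sin β − sin α) = 19.479114; p = √p² = 4.413515; φ = atan2(cos α − cos β, d − sin α + sin β) = -0.253019 rad; t = (α − φ) mod 2π = 2.894410 rad, q = (φ − β) mod 2π = 1.088431 rad → L = 1.67·(2.894410 + 4.413515 + 1.088431) = 1.67·8.396356 = 14.021915 m
LSR: p² = d² − 2 + 2cos(α−β) + 2d(sin α + sin β) = 23.798584; p = √p² = 4.878379; φ = atan2(−cos α − cos β, d + sin α + sin β) − atan2(−2, p) = 0.512698 rad; t = (φ − α) mod 2π = 4.154492 rad, q = (φ − β) mod 2π = 1.854148 rad → L = 1.67·(4.154492 + 4.878379 + 1.854148) = 1.67·10.887020 = 18.181324 m
RSL: p² = d² − 2 + 2cos(α−β) − 2d(sin α + sin β) = 35.118849; p = √p² = 5.926116; φ = atan2(cos α + cos β, d − sin α − sin β) − atan2(2, p) = -0.429623 rad; t = (α − φ) mod 2π = 3.071014 rad, q = (β − φ) mod 2π = 5.371358 rad → L = 1.67·(3.071014 + 5.926116 + 5.371358) = 1.67·14.368487 = 23.995374 m
RLR: c = (6 − d² + 2cos(α−β) + 2d(sin α − sin β))/8 = -1.434889, |c| > 1 → infeasible
LRL: c = (6 − d² + 2cos(α−β) − 2d(sin α − sin β))/8 = -5.596322, |c| > 1 → infeasible
Shortest: RSR with L = 14.021915 m ≈ 14.0219 m

14.0219 m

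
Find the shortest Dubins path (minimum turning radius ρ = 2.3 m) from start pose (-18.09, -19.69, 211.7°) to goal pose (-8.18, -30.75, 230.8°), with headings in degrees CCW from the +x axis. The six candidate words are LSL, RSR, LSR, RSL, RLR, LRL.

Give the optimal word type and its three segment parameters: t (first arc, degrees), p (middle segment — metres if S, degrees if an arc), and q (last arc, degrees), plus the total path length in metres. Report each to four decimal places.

Let ψ = atan2(Δy, Δx) = atan2(-11.06, 9.91) = -48.1390° be the start→goal bearing.
Normalize: d = |goal − start| / ρ = 14.850310/2.3 = 6.456656, α = (θ_start − ψ) mod 360° = 259.8390° = 4.535046 rad, β = (θ_goal − ψ) mod 360° = 278.9390° = 4.868403 rad.
Common terms: sin α = -0.984316, cos α = -0.176415, sin β = -0.987854, cos β = 0.155382, cos(α−β) = 0.944949, d² = 41.688412. Work in radians in the unit-radius frame; every candidate has L = ρ·(t + p + q).
LSL: p² = 2 + d² − 2cos(α−β) + 2d(sin α − sin β) = 41.844209; p = √p² = 6.468710; φ = atan2(cos β − cos α, d + sin α − sin β) = 0.051315 rad; t = (φ − α) mod 2π = 1.799455 rad, q = (β − φ) mod 2π = 4.817088 rad → L = 2.3·(1.799455 + 6.468710 + 4.817088) = 2.3·13.085253 = 30.096082 m
RSR: p² = 2 + d² − 2cos(α−β) + 2d(sin β − sin α) = 41.752819; p = √p² = 6.461642; φ = atan2(cos α − cos β, d − sin α + sin β) = -0.051371 rad; t = (α − φ) mod 2π = 4.586417 rad, q = (φ − β) mod 2π = 1.363410 rad → L = 2.3·(4.586417 + 6.461642 + 1.363410) = 2.3·12.411470 = 28.546380 m
LSR: p² = d² − 2 + 2cos(α−β) + 2d(sin α + sin β) = 16.111059; p = √p² = 4.013858; φ = atan2(−cos α − cos β, d + sin α + sin β) − atan2(−2, p) = 0.466956 rad; t = (φ − α) mod 2π = 2.215095 rad, q = (φ − β) mod 2π = 1.881738 rad → L = 2.3·(2.215095 + 4.013858 + 1.881738) = 2.3·8.110691 = 18.654590 m
RSL: p² = d² − 2 + 2cos(α−β) − 2d(sin α + sin β) = 67.045561; p = √p² = 8.188135; φ = atan2(cos α + cos β, d − sin α − sin β) − atan2(2, p) = -0.242060 rad; t = (α − φ) mod 2π = 4.777106 rad, q = (β − φ) mod 2π = 5.110464 rad → L = 2.3·(4.777106 + 8.188135 + 5.110464) = 2.3·18.075705 = 41.574122 m
RLR: c = (6 − d² + 2cos(α−β) + 2d(sin α − sin β))/8 = -4.219102, |c| > 1 → infeasible
LRL: c = (6 − d² + 2cos(α−β) − 2d(sin α − sin β))/8 = -4.230526, |c| > 1 → infeasible
Shortest: LSR with L = 18.654590 m ≈ 18.6546 m
Convert LSR to answer units (arcs ×180/π): t = 2.215095·180/π = 126.9156°, p = ρ·p = 2.3·4.013858 = 9.2319 m, q = 1.881738·180/π = 107.8156°, L = 18.6546 m.

LSR: t = 126.9156°, p = 9.2319 m, q = 107.8156°, L = 18.6546 m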